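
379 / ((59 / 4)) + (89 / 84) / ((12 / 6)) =259939 / 9912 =26.22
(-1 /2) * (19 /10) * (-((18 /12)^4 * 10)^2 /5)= 486.95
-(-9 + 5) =4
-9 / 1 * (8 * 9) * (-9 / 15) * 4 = 7776 / 5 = 1555.20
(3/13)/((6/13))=1/2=0.50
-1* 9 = -9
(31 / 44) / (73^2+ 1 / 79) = 2449 / 18523648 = 0.00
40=40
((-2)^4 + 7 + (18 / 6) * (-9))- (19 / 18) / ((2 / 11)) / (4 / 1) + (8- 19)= -2369 / 144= -16.45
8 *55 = 440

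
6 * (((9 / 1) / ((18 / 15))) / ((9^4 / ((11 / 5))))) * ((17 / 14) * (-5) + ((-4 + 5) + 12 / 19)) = -12991 / 193914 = -0.07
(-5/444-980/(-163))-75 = -4993595/72372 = -69.00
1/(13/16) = 16/13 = 1.23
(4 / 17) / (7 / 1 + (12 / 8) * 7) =8 / 595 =0.01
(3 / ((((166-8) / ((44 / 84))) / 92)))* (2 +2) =2024 / 553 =3.66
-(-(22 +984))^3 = 1018108216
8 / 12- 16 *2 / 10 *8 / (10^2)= 154 / 375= 0.41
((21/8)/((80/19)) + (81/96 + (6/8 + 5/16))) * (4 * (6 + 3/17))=33999/544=62.50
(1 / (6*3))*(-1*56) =-28 / 9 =-3.11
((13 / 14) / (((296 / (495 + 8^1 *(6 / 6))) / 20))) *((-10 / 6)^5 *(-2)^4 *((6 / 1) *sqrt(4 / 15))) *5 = -1634750000 *sqrt(15) / 62937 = -100598.37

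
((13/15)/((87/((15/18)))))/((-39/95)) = -95/4698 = -0.02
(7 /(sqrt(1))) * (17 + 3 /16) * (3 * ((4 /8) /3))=60.16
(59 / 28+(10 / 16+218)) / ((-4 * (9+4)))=-12361 / 2912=-4.24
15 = 15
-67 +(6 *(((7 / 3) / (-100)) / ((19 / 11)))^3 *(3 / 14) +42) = -514425065219 / 20577000000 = -25.00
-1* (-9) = 9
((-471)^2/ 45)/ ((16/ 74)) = 22800.32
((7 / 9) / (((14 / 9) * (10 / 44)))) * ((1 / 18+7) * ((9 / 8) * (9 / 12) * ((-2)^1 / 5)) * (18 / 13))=-37719 / 5200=-7.25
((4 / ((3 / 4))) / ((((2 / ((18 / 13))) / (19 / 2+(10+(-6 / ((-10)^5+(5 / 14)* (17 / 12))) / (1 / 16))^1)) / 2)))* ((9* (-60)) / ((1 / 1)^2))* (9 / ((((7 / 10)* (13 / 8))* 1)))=-2445628917703680 / 3974859889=-615274.25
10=10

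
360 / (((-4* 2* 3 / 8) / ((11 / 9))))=-440 / 3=-146.67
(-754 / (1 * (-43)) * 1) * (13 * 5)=1139.77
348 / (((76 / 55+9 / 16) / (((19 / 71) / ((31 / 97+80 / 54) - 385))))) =-262738080 / 2102036011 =-0.12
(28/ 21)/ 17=4/ 51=0.08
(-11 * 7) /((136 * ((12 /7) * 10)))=-539 /16320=-0.03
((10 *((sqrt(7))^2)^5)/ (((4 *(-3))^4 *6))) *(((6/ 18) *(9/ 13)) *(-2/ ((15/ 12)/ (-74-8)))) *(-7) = -4823609/ 16848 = -286.30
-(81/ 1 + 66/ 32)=-1329/ 16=-83.06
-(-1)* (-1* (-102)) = 102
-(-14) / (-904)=-7 / 452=-0.02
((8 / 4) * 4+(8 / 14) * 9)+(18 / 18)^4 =99 / 7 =14.14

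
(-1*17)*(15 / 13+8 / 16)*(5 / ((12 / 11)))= -40205 / 312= -128.86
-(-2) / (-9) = -2 / 9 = -0.22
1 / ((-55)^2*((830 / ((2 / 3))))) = 1 / 3766125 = 0.00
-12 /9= -4 /3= -1.33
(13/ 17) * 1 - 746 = -12669/ 17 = -745.24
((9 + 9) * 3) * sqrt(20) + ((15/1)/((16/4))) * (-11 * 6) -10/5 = -499/2 + 108 * sqrt(5) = -8.00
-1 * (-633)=633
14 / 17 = 0.82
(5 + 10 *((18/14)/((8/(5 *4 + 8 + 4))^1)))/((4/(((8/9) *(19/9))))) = 15010/567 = 26.47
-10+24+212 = 226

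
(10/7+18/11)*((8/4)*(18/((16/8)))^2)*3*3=344088/77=4468.68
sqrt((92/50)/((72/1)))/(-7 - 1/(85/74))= -17 * sqrt(23)/4014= -0.02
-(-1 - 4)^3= 125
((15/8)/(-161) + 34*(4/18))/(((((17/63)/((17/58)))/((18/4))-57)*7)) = -787041/41477464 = -0.02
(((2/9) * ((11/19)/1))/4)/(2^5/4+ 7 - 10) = 11/1710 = 0.01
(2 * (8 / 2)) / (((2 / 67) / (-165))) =-44220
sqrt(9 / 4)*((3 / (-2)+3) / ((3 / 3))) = 9 / 4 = 2.25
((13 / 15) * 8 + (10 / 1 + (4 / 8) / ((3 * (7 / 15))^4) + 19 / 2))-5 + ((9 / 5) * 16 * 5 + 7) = 6214874 / 36015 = 172.56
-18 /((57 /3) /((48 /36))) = -24 /19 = -1.26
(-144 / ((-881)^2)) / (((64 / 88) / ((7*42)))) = -58212 / 776161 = -0.07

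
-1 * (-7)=7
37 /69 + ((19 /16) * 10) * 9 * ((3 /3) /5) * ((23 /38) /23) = 1213 /1104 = 1.10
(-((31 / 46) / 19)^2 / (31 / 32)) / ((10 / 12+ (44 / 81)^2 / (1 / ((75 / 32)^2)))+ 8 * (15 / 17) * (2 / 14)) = -1376911872 / 3671343695735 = -0.00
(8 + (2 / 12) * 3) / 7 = 17 / 14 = 1.21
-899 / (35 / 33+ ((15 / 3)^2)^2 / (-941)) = -27916647 / 12310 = -2267.80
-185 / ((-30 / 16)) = 296 / 3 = 98.67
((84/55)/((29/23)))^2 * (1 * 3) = 11197872/2544025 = 4.40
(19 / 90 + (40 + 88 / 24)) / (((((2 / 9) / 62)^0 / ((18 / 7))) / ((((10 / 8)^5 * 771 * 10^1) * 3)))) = 28543865625 / 3584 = 7964248.22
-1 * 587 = -587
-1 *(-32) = 32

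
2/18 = 1/9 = 0.11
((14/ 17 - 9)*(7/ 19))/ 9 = -973/ 2907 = -0.33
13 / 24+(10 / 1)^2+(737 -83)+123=21061 / 24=877.54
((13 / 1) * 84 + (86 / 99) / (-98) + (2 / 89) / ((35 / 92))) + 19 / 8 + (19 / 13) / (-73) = 17936001290569 / 16388812440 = 1094.41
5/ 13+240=3125/ 13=240.38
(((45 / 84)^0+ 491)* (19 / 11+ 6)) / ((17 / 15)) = 36900 / 11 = 3354.55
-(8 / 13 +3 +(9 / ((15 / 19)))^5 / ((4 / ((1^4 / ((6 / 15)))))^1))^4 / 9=-3743886832823802754247461228472959348561 / 160655625000000000000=-23303801736315194405.72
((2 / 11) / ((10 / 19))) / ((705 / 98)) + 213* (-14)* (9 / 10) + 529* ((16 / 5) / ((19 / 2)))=-1845910537 / 736725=-2505.56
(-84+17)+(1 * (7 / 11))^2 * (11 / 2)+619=12193 / 22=554.23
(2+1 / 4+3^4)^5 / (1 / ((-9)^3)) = -2985029970014997 / 1024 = -2915068330092.77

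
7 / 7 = 1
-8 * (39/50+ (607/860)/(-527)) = -3529046/566525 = -6.23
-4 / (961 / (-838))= 3.49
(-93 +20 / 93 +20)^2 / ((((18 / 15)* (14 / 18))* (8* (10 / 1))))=6545623 / 92256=70.95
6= 6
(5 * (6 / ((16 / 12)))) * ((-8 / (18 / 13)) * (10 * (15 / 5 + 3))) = -7800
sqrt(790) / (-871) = -sqrt(790) / 871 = -0.03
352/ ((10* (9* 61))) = 176/ 2745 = 0.06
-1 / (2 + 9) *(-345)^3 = 3733056.82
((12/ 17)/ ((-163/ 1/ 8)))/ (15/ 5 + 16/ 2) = -96/ 30481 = -0.00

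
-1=-1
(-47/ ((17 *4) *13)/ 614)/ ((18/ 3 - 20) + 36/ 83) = 3901/ 611165776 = 0.00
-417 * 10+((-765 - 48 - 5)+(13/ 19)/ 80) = -7581747/ 1520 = -4987.99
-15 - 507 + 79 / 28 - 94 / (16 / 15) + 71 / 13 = -438141 / 728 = -601.84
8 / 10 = 4 / 5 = 0.80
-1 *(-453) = 453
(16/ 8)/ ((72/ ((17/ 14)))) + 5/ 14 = 197/ 504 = 0.39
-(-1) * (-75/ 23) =-75/ 23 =-3.26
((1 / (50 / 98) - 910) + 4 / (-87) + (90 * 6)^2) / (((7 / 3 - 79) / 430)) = -27186961259 / 16675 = -1630402.47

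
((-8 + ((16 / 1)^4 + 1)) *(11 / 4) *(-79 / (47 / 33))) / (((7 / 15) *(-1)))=21419169.45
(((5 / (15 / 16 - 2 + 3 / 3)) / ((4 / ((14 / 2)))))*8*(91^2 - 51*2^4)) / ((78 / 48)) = -66886400 / 13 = -5145107.69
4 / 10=2 / 5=0.40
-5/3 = -1.67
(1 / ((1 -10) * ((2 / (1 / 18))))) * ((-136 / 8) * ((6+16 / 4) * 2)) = 85 / 81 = 1.05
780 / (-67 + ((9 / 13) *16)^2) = 131820 / 9413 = 14.00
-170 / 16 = -10.62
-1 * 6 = -6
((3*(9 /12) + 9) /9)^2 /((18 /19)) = 475 /288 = 1.65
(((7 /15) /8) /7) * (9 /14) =0.01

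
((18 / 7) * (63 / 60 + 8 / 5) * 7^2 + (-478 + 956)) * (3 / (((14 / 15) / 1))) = 73071 / 28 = 2609.68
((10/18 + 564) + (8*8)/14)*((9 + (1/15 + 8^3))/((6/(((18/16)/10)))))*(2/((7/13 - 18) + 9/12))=-182157742/273735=-665.45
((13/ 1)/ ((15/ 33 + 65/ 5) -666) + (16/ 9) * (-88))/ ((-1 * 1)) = 10107911/ 64602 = 156.46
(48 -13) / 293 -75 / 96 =-6205 / 9376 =-0.66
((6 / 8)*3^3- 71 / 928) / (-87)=-18721 / 80736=-0.23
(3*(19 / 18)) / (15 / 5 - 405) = -0.01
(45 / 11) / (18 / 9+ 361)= 15 / 1331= 0.01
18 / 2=9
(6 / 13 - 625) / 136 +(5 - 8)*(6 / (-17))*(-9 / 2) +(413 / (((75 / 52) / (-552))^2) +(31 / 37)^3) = 3385943873844019973 / 55971565000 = 60494000.37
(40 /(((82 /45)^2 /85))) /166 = 860625 /139523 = 6.17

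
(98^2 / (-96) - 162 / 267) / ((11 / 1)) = -214985 / 23496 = -9.15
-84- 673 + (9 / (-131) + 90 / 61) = -6037946 / 7991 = -755.59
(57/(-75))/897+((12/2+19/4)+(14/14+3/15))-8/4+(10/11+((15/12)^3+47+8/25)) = 60.13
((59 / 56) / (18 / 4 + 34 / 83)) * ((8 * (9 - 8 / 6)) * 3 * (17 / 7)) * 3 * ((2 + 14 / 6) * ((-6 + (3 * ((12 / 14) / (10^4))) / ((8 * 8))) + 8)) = 111513924503059 / 44727200000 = 2493.20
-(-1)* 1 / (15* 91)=1 / 1365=0.00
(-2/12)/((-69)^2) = -1/28566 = -0.00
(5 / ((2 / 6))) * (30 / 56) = 225 / 28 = 8.04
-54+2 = -52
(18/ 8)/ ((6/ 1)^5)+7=24193/ 3456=7.00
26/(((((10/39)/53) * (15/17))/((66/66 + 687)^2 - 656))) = 71975729072/25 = 2879029162.88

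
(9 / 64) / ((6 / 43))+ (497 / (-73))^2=32304593 / 682112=47.36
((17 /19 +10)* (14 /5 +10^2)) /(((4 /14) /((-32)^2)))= 381330432 /95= 4014004.55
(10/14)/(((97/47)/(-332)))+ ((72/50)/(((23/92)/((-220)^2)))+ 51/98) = 2649033371/9506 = 278669.62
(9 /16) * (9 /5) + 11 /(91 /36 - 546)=310617 /313040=0.99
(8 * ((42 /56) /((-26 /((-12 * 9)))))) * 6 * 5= 747.69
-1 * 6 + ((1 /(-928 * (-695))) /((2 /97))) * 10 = -773855 /128992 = -6.00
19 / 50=0.38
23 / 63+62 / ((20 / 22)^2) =237463 / 3150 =75.39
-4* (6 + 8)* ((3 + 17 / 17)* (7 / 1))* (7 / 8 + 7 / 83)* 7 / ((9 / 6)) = -1747928 / 249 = -7019.79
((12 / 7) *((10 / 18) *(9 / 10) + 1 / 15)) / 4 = 17 / 70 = 0.24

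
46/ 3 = 15.33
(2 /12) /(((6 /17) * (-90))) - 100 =-324017 /3240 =-100.01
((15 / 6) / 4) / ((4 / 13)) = 65 / 32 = 2.03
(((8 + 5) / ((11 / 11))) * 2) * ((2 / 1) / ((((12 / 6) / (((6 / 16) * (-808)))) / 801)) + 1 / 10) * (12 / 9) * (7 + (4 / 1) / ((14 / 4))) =-2397904652 / 35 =-68511561.49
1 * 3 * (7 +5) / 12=3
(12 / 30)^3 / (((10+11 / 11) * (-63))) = -8 / 86625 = -0.00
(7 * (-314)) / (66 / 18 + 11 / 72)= -575.48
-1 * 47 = -47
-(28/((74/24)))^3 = -37933056/50653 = -748.88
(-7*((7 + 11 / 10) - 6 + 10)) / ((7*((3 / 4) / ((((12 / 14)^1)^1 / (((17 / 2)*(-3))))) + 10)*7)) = 968 / 6895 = 0.14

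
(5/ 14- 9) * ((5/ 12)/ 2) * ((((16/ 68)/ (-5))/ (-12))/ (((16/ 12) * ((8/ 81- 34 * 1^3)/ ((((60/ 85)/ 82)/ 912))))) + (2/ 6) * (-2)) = 23937080620123/ 19940972921856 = 1.20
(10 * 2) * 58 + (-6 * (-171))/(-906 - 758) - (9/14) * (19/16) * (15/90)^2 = 13504251/11648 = 1159.36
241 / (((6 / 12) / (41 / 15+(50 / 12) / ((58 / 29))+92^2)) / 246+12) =5020822649 / 249999473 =20.08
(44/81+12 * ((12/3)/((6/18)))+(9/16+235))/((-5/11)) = -5418787/6480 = -836.23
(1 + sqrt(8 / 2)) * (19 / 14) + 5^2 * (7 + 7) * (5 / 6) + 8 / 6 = 297.07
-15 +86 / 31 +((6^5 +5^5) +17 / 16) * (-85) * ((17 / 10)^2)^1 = -26566790479 / 9920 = -2678103.88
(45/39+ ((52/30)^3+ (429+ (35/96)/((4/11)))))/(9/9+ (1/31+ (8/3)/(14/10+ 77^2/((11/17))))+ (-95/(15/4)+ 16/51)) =-9863012246277211/542172523776000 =-18.19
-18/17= -1.06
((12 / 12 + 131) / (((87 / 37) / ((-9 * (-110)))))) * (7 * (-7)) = -78974280 / 29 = -2723251.03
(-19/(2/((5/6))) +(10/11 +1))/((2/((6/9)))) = -793/396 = -2.00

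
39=39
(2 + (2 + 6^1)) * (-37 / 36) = -185 / 18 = -10.28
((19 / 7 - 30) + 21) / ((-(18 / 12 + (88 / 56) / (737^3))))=3202524424 / 764238785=4.19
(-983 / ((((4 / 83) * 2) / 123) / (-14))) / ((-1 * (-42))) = 3345149 / 8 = 418143.62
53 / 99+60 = 5993 / 99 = 60.54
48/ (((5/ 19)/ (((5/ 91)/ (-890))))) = -456/ 40495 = -0.01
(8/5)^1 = 8/5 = 1.60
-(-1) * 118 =118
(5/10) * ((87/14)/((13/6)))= 261/182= 1.43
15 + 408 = 423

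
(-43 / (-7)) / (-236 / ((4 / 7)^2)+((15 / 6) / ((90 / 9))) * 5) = -86 / 10101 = -0.01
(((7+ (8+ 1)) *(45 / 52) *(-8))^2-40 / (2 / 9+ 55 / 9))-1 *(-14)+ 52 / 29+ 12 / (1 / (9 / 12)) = 1144274189 / 93119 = 12288.30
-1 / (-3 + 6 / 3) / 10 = 0.10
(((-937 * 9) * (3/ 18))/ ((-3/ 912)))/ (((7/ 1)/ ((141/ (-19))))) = -3170808/ 7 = -452972.57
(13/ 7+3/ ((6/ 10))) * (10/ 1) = 480/ 7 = 68.57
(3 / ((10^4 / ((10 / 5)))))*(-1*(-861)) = 2583 / 5000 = 0.52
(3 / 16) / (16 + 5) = 1 / 112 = 0.01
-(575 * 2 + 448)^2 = -2553604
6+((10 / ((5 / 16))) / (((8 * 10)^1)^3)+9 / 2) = 168001 / 16000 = 10.50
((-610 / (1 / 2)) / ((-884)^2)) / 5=-61 / 195364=-0.00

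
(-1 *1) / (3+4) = -1 / 7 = -0.14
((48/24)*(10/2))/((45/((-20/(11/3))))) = -40/33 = -1.21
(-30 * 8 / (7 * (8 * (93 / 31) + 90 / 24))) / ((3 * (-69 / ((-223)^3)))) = -3548661440 / 53613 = -66190.32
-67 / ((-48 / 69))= 1541 / 16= 96.31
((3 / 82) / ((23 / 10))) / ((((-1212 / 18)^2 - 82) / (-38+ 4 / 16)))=-20385 / 151128952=-0.00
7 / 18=0.39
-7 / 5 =-1.40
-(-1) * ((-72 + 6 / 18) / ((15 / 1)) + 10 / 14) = -256 / 63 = -4.06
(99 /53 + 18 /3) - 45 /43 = 15546 /2279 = 6.82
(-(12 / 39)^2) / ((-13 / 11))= 176 / 2197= 0.08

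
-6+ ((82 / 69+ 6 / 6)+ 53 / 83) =-18172 / 5727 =-3.17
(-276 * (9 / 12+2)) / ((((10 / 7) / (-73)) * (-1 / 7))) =-2714943 / 10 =-271494.30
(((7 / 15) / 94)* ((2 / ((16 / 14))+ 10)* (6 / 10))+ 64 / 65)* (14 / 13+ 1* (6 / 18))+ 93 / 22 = 1263791 / 223080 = 5.67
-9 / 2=-4.50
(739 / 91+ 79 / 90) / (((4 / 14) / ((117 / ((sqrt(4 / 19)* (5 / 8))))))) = 12849.86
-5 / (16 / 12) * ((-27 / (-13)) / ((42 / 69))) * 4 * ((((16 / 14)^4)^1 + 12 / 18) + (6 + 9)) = -388544175 / 436982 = -889.15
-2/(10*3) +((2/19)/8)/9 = -223/3420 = -0.07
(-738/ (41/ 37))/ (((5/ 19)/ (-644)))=8149176/ 5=1629835.20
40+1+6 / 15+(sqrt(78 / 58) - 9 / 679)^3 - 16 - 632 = -27537088304493 / 45391791655+17987646*sqrt(1131) / 387735481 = -605.09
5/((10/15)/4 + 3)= 30/19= 1.58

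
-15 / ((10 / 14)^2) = -147 / 5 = -29.40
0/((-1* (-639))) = 0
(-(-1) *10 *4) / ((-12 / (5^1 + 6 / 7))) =-410 / 21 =-19.52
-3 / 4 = -0.75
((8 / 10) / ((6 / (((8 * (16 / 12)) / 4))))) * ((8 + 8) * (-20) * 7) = -7168 / 9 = -796.44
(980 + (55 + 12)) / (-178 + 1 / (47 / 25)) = -5.90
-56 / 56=-1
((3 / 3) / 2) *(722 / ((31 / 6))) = 69.87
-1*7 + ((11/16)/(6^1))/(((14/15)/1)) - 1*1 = -3529/448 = -7.88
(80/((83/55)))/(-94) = -2200/3901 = -0.56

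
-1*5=-5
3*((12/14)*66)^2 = 470448/49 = 9600.98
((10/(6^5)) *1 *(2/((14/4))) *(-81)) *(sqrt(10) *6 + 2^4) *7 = -5 *sqrt(10)/2 - 20/3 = -14.57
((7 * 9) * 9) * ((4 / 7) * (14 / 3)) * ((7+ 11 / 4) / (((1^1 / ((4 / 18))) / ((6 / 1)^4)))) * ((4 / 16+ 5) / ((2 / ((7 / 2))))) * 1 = 39007332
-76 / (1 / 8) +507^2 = 256441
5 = 5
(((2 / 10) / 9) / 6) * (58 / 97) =29 / 13095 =0.00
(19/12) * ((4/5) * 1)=19/15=1.27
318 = 318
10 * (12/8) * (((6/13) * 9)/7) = 810/91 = 8.90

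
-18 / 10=-9 / 5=-1.80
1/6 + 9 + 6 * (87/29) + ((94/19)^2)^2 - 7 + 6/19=484465141/781926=619.58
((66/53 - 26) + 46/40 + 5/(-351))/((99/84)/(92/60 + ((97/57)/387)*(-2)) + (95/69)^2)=-287983886889223/32538948242775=-8.85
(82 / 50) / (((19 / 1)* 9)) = 0.01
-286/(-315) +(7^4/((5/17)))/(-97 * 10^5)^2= 26909740002571471/29638350000000000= 0.91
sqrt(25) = 5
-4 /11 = -0.36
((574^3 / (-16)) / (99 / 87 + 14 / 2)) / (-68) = 685557187 / 32096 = 21359.58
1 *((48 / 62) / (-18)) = -4 / 93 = -0.04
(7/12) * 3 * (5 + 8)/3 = 91/12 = 7.58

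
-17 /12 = -1.42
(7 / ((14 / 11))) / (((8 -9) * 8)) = -11 / 16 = -0.69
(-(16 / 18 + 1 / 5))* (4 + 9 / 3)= -343 / 45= -7.62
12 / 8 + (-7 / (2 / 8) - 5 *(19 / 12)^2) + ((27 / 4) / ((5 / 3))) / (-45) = -140849 / 3600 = -39.12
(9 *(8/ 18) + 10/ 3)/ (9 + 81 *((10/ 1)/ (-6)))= -11/ 189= -0.06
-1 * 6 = -6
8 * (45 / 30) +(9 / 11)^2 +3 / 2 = 14.17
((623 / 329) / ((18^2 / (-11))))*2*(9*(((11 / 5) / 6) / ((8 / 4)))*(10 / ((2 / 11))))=-118459 / 10152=-11.67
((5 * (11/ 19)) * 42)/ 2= 1155/ 19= 60.79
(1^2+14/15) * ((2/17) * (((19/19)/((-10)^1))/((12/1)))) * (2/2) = -29/15300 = -0.00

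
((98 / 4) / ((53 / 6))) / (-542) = -147 / 28726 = -0.01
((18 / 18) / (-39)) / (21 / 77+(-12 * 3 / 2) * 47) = 11 / 362817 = 0.00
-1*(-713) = 713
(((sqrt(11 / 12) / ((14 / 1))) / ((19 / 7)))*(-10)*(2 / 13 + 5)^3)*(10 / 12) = -7519075*sqrt(33) / 1502748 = -28.74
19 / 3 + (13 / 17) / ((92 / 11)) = 30145 / 4692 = 6.42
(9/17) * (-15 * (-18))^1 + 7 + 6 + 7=2770/17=162.94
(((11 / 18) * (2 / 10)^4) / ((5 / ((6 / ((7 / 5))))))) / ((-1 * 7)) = -11 / 91875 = -0.00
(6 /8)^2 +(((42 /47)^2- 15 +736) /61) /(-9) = -14596579 /19403856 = -0.75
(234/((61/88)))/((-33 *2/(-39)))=12168/61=199.48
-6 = -6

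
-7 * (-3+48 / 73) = 1197 / 73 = 16.40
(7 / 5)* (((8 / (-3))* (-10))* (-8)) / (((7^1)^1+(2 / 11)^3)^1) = -1192576 / 27975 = -42.63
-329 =-329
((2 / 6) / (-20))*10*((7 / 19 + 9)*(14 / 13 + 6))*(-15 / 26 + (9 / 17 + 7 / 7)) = -1723574 / 163761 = -10.52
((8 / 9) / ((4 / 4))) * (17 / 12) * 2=68 / 27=2.52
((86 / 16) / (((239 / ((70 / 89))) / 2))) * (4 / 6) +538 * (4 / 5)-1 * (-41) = 150414766 / 319065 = 471.42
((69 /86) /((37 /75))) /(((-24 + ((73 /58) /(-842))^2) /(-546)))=134776186127856 /3642684370817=37.00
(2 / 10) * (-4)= -4 / 5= -0.80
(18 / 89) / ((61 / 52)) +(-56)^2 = 17026280 / 5429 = 3136.17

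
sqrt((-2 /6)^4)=1 /9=0.11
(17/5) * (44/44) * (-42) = -714/5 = -142.80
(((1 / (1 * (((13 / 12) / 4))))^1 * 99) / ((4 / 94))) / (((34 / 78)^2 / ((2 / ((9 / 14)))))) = 40648608 / 289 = 140652.62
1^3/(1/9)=9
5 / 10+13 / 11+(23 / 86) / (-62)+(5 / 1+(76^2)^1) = 339165601 / 58652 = 5782.68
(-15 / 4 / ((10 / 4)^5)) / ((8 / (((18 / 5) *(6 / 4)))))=-81 / 3125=-0.03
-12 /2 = -6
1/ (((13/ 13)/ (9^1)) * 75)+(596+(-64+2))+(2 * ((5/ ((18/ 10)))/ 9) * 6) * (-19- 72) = 133031/ 675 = 197.08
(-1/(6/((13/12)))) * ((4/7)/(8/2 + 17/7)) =-13/810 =-0.02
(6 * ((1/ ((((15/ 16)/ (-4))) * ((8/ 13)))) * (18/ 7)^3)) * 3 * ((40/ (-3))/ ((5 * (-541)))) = -9704448/ 927815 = -10.46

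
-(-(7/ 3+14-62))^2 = -18769/ 9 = -2085.44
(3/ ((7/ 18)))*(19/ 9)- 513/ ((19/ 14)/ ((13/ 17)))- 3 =-32817/ 119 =-275.77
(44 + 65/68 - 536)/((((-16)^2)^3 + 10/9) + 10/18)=-100173/3422552404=-0.00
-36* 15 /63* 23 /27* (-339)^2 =-5873740 /7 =-839105.71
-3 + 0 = -3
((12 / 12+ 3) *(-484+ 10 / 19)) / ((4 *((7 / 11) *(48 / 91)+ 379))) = -1313598 / 1030655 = -1.27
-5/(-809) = 5/809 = 0.01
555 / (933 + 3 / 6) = 1110 / 1867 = 0.59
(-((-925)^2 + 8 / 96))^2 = 105421576785001 / 144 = 732094283229.17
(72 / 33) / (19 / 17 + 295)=68 / 9229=0.01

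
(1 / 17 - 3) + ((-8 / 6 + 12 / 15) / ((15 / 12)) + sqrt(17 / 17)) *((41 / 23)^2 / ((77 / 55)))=-1548439 / 944265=-1.64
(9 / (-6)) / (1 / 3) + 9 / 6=-3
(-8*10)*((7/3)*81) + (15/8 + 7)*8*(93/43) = -643557/43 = -14966.44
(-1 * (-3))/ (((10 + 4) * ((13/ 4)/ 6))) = 36/ 91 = 0.40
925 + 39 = 964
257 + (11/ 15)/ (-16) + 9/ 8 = 61939/ 240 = 258.08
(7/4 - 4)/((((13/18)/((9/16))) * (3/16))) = -243/26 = -9.35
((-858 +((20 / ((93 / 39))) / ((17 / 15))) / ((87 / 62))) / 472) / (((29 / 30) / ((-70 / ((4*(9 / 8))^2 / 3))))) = 147137900 / 7591707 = 19.38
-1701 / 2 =-850.50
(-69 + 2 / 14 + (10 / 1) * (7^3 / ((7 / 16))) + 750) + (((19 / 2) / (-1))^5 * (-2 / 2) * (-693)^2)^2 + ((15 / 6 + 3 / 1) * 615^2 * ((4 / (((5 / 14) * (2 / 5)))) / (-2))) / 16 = 9898445312054966420548559 / 7168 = 1380921500007668306438.14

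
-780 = -780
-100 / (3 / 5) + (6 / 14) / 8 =-166.61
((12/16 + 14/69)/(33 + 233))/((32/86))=11309/1174656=0.01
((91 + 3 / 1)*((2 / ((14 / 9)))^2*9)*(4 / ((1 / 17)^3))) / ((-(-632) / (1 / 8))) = 168334119 / 30968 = 5435.74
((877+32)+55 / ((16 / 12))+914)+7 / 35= 37289 / 20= 1864.45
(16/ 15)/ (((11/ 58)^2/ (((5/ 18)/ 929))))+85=258005567/ 3035043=85.01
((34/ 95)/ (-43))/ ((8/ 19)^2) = -323/ 6880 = -0.05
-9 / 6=-3 / 2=-1.50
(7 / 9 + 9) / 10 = 44 / 45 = 0.98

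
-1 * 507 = -507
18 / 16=9 / 8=1.12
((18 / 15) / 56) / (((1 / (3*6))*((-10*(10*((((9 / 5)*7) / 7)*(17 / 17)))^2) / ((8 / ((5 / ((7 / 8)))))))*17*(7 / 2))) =-1 / 357000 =-0.00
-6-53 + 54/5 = -241/5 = -48.20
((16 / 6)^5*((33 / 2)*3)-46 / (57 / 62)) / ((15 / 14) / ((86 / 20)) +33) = 255743747 / 1283526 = 199.25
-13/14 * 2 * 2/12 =-13/42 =-0.31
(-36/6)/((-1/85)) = 510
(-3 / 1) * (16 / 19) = -48 / 19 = -2.53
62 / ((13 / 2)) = 124 / 13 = 9.54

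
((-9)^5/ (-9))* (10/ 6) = 10935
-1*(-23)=23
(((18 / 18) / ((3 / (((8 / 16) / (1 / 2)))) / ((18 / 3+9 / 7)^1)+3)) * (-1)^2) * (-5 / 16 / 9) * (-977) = 83045 / 8352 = 9.94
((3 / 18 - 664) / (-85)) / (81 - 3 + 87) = 3983 / 84150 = 0.05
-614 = -614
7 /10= 0.70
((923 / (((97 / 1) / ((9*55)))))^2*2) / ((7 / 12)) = 5009853677400 / 65863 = 76064765.91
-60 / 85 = -12 / 17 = -0.71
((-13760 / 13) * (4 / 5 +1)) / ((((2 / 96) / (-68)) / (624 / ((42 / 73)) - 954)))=73890275328 / 91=811981047.56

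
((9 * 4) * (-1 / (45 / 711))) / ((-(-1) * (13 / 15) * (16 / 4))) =-164.08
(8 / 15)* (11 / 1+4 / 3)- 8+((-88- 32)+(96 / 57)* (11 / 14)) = -120.10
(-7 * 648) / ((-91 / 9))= 5832 / 13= 448.62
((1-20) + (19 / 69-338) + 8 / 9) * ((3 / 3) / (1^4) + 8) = -73658 / 23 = -3202.52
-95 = -95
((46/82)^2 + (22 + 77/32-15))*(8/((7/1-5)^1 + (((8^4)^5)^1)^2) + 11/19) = 5.63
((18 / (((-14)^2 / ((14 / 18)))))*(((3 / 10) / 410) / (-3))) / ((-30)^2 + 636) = -1 / 88166400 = -0.00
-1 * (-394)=394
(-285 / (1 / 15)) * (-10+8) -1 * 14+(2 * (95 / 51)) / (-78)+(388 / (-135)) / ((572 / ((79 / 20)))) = 56027299429 / 6563700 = 8535.93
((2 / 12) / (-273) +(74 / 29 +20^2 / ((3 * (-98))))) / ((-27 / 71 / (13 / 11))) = -28107551 / 7596666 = -3.70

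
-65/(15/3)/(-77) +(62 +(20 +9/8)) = 51309/616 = 83.29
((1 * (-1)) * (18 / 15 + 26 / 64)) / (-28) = 257 / 4480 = 0.06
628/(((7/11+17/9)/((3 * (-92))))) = -8579736/125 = -68637.89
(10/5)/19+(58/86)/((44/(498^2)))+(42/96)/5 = 2733142669/718960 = 3801.52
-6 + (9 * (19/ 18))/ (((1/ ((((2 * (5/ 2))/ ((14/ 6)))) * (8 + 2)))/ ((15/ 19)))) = 1083/ 7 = 154.71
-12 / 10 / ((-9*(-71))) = -2 / 1065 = -0.00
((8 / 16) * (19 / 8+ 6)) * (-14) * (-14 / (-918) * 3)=-3283 / 1224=-2.68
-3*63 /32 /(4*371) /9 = -3 /6784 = -0.00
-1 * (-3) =3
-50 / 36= -25 / 18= -1.39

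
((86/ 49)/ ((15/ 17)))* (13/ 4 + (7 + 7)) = 16813/ 490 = 34.31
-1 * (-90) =90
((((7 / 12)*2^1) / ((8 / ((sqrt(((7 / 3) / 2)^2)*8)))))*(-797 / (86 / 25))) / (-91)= 139475 / 40248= 3.47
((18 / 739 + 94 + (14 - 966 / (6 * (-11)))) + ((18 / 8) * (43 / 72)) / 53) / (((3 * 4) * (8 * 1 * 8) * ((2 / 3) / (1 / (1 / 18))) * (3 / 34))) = 86263766961 / 1764708352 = 48.88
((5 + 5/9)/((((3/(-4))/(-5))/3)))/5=200/9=22.22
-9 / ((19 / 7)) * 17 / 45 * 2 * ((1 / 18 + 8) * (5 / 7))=-2465 / 171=-14.42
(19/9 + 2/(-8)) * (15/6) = 335/72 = 4.65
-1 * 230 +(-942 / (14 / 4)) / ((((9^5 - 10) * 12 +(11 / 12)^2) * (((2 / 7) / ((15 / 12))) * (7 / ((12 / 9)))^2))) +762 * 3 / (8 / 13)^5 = 2102658820845613363 / 81902897348608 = 25672.58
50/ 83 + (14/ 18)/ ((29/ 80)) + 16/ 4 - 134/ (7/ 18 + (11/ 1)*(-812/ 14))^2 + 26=32.75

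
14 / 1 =14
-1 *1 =-1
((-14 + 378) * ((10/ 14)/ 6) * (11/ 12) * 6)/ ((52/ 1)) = 55/ 12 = 4.58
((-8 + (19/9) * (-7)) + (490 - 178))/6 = 2603/54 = 48.20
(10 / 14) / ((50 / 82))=41 / 35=1.17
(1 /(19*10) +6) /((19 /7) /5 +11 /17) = 135779 /26904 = 5.05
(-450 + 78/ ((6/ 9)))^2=110889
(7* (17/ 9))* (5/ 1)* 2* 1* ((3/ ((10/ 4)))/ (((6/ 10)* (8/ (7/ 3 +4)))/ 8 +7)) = 22610/ 1011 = 22.36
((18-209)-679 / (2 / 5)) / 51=-1259 / 34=-37.03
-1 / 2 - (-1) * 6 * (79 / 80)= 5.42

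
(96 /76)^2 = 576 /361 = 1.60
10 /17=0.59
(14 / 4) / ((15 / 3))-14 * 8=-1113 / 10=-111.30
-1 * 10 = -10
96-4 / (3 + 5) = 95.50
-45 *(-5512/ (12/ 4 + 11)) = 124020/ 7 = 17717.14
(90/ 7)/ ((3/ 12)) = 360/ 7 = 51.43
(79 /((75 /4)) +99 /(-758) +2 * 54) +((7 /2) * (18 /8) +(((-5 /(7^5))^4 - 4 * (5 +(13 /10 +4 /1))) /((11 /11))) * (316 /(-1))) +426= 13565.16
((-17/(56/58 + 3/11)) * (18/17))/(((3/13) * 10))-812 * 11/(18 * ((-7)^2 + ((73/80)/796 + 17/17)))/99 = -3259719035633/509372078175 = -6.40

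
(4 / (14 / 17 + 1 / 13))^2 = 781456 / 39601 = 19.73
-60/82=-30/41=-0.73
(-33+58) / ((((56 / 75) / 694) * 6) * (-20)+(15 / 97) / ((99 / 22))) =-12622125 / 47834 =-263.87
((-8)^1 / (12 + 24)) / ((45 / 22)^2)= -968 / 18225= -0.05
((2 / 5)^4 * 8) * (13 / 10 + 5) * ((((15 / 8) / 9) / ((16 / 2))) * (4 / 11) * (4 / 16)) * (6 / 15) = 42 / 34375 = 0.00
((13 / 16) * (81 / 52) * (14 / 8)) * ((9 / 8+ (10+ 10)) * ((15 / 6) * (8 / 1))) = 479115 / 512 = 935.77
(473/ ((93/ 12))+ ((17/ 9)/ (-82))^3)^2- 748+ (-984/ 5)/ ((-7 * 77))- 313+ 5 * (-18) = 1077158246444497838414329831/ 418427604553752573151680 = 2574.30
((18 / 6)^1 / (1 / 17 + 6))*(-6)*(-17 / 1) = 5202 / 103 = 50.50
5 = 5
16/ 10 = 8/ 5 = 1.60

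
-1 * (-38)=38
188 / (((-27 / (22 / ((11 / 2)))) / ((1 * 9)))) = -752 / 3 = -250.67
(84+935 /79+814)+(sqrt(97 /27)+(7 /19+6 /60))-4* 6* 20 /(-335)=913.63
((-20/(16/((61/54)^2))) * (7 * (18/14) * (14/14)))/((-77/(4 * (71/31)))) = 1320955/773388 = 1.71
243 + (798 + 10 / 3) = 3133 / 3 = 1044.33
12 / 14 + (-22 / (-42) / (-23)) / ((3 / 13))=157 / 207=0.76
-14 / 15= -0.93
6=6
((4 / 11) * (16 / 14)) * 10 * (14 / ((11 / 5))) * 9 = 28800 / 121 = 238.02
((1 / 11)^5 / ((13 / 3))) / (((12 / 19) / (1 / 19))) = 1 / 8374652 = 0.00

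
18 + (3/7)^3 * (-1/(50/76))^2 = 3897738/214375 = 18.18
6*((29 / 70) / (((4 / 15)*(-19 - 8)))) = -29 / 84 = -0.35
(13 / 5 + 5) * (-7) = -266 / 5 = -53.20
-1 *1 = -1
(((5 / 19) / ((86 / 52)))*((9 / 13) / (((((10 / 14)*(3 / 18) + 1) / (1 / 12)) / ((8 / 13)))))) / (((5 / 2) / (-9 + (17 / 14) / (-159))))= -481224 / 26456911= -0.02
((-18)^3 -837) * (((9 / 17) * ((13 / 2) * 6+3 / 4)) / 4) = -9543339 / 272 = -35085.81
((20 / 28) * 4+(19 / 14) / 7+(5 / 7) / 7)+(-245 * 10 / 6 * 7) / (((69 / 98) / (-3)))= 82375621 / 6762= 12182.14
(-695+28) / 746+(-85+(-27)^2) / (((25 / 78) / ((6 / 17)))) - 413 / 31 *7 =6044612117 / 9828550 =615.01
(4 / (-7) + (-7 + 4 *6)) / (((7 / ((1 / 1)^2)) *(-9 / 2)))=-230 / 441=-0.52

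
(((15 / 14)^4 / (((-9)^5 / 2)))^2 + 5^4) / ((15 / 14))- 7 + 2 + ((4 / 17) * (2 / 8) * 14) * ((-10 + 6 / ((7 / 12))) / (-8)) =413064268379183821 / 714268489235616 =578.30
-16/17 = -0.94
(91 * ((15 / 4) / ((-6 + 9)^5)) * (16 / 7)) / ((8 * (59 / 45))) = 325 / 1062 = 0.31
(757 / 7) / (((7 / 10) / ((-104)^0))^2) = 75700 / 343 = 220.70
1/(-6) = -1/6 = -0.17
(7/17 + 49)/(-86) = -420/731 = -0.57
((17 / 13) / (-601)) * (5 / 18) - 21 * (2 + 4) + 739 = 86208557 / 140634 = 613.00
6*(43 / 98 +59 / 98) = 306 / 49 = 6.24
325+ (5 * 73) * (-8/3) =-1945/3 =-648.33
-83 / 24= -3.46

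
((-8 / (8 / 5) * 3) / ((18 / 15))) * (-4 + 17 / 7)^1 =275 / 14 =19.64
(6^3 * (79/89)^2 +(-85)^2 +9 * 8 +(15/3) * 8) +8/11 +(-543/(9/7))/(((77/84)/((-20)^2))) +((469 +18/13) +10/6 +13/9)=-1797356680804/10194327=-176309.50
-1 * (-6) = 6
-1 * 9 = -9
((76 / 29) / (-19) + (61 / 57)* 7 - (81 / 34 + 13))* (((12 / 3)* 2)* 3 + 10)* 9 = -1353747 / 551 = -2456.89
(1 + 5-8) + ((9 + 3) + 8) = 18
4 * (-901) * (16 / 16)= -3604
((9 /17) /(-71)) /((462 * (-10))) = 3 /1858780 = 0.00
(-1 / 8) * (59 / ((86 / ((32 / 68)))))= -59 / 1462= -0.04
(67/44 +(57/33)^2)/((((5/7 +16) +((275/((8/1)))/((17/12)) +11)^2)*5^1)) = 4412163/6170067695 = 0.00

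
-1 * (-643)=643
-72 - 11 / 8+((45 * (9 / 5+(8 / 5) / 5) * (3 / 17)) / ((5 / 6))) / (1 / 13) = 643469 / 3400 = 189.26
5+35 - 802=-762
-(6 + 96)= -102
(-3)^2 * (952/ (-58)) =-4284/ 29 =-147.72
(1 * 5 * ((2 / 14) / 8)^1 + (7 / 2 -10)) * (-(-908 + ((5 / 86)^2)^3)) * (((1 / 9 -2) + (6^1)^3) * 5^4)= -158830073378973255224375 / 203901886508544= -778953427.55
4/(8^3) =1/128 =0.01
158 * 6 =948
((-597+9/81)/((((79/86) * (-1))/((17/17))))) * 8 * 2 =93568/9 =10396.44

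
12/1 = 12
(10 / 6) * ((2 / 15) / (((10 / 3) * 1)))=1 / 15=0.07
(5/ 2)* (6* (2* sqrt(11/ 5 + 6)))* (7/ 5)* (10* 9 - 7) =3486* sqrt(205)/ 5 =9982.38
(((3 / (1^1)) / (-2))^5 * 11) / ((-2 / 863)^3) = 1718032384431 / 256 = 6711064001.68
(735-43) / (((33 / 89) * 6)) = 30794 / 99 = 311.05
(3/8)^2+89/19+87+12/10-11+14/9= 4573519/54720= 83.58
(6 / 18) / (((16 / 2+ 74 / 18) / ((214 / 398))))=321 / 21691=0.01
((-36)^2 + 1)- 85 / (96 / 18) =20497 / 16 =1281.06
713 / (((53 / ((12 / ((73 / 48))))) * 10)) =205344 / 19345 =10.61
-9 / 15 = -3 / 5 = -0.60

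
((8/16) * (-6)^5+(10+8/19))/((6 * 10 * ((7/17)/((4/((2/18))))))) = -3757374/665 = -5650.19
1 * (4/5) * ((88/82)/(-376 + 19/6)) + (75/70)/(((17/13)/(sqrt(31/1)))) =-1056/458585 + 195 * sqrt(31)/238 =4.56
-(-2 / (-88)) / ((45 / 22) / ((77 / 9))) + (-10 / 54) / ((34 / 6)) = -1759 / 13770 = -0.13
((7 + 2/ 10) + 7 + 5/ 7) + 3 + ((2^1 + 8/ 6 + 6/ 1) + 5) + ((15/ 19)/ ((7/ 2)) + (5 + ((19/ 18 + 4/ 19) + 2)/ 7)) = 64877/ 1710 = 37.94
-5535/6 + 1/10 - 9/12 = -18463/20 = -923.15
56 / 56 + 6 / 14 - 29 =-193 / 7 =-27.57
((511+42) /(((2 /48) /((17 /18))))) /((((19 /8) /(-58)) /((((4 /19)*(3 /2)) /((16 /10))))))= -21810320 /361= -60416.40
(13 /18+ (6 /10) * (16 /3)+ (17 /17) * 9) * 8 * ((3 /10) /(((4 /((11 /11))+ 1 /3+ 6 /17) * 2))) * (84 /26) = 830382 /77675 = 10.69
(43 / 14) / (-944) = -43 / 13216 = -0.00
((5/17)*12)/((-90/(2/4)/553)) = -553/51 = -10.84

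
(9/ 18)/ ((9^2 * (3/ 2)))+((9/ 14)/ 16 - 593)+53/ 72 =-32235697/ 54432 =-592.22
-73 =-73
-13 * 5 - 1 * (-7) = -58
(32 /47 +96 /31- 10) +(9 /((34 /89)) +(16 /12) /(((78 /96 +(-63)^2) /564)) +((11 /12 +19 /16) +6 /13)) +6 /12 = 20214955331693 /981709605552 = 20.59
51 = 51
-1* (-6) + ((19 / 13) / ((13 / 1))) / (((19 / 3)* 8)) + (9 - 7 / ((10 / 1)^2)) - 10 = 166709 / 33800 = 4.93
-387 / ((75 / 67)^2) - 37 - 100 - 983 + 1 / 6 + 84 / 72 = -2676581 / 1875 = -1427.51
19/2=9.50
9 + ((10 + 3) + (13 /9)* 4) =250 /9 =27.78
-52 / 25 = -2.08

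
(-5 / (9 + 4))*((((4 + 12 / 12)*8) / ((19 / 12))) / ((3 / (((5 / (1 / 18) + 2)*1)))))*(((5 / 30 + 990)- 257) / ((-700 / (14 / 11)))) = 3237664 / 8151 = 397.21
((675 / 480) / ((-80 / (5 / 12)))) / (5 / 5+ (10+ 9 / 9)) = -5 / 8192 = -0.00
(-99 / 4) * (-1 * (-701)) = -69399 / 4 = -17349.75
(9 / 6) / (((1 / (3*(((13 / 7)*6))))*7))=351 / 49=7.16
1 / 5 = 0.20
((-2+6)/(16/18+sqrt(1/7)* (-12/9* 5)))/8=-135* sqrt(7)/1576 - 63/788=-0.31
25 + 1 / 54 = 1351 / 54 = 25.02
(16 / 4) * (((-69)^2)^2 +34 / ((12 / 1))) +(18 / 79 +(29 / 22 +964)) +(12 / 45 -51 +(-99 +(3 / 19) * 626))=14970426283141 / 165110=90669409.99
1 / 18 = 0.06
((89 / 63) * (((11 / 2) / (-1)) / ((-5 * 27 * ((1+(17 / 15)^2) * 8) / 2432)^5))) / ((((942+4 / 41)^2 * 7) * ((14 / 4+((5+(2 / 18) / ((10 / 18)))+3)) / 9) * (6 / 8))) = 23442199863808000000 / 19637425981833583866735429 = 0.00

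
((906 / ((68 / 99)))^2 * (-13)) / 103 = -26146294317 / 119068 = -219591.28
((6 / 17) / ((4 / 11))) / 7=33 / 238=0.14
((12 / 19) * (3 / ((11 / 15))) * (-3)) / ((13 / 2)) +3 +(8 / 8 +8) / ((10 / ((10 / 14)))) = 93207 / 38038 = 2.45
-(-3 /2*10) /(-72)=-5 /24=-0.21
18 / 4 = 4.50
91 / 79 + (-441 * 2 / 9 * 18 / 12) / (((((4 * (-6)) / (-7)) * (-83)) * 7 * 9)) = 547687 / 472104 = 1.16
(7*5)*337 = 11795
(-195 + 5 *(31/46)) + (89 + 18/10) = -23191/230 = -100.83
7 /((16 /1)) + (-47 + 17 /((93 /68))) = -50789 /1488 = -34.13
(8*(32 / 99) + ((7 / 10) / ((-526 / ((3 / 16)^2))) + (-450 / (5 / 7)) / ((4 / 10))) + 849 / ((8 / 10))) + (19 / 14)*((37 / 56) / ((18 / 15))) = -3334126502573 / 6532162560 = -510.42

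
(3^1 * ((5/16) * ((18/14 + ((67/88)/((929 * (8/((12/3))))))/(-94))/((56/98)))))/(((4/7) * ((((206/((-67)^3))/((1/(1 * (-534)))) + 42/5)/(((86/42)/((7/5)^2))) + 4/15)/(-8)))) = -70438597930072378125/20649712578070636544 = -3.41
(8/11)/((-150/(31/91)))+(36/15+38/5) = 750626/75075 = 10.00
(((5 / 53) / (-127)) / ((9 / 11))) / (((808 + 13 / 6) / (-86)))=0.00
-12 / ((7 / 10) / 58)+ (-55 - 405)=-10180 / 7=-1454.29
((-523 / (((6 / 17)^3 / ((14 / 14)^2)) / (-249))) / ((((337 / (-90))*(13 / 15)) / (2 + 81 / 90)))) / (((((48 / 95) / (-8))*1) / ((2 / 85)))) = 34562028755 / 35048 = 986134.12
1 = 1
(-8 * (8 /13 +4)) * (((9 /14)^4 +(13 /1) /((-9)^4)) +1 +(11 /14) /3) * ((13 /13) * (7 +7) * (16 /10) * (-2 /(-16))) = -1446423652 /9751833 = -148.32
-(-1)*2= 2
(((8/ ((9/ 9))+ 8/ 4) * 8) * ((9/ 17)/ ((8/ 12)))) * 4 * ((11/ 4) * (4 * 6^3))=10264320/ 17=603783.53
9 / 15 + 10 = 53 / 5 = 10.60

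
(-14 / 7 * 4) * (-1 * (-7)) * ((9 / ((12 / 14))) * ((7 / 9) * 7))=-9604 / 3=-3201.33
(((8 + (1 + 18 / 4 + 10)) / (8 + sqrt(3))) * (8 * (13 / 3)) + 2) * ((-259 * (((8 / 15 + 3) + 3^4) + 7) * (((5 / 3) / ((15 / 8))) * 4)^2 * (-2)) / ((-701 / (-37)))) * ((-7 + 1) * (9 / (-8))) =134179977401344 / 5772735 - 16464296855552 * sqrt(3) / 5772735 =18303798.59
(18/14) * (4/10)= 18/35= 0.51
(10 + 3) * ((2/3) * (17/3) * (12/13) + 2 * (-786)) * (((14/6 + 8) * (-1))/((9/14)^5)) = 1019892861568/531441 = 1919108.35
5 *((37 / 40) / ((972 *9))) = 37 / 69984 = 0.00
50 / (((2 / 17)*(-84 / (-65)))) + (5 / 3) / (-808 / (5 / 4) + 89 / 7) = 612689975 / 1863036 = 328.87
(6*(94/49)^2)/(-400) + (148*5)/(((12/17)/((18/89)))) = 2264753697/10684450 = 211.97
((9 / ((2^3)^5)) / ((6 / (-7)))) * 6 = -63 / 32768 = -0.00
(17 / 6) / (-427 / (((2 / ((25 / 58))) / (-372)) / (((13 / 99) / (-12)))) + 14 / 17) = -553146 / 72973649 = -0.01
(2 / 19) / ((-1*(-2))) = 0.05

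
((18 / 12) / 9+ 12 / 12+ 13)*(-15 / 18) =-425 / 36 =-11.81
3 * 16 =48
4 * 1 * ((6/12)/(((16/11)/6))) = 33/4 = 8.25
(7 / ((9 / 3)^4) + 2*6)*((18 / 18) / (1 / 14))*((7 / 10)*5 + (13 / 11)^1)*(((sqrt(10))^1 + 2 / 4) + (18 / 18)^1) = 64169 / 54 + 64169*sqrt(10) / 81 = 3693.50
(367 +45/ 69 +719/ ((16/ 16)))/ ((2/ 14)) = 174951/ 23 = 7606.57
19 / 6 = 3.17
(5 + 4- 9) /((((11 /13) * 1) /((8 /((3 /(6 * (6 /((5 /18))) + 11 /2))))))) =0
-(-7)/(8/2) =7/4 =1.75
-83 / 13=-6.38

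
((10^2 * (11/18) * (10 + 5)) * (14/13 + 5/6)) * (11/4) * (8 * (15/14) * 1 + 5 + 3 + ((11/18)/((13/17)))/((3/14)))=112408561375/1149876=97757.12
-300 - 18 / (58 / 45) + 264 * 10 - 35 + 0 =66440 / 29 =2291.03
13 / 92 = 0.14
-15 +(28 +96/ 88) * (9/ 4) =555/ 11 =50.45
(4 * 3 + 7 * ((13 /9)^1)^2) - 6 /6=2074 /81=25.60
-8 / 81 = -0.10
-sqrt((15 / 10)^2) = -3 / 2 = -1.50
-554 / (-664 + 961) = -554 / 297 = -1.87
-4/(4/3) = -3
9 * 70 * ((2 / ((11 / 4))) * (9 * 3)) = 136080 / 11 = 12370.91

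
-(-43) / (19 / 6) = 258 / 19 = 13.58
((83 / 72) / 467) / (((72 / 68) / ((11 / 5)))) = 0.01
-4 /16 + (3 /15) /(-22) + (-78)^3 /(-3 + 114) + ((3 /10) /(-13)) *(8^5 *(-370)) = 29154765063 /105820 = 275512.81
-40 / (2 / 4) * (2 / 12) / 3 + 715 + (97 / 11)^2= 858476 / 1089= 788.32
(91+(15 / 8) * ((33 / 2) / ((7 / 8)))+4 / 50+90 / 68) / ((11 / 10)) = 760176 / 6545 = 116.15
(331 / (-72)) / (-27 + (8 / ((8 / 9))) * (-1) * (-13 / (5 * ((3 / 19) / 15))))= -331 / 158112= -0.00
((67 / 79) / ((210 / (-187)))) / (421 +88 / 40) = -12529 / 7020888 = -0.00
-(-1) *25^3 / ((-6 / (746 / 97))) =-20027.92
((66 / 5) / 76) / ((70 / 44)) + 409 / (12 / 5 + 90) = 995333 / 219450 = 4.54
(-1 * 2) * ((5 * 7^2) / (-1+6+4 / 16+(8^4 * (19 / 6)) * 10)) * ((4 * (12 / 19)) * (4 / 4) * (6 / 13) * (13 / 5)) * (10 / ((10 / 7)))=-2370816 / 29574317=-0.08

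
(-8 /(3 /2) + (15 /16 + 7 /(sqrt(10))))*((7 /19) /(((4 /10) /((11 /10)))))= -16247 /3648 + 539*sqrt(10) /760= -2.21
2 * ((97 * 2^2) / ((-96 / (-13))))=1261 / 12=105.08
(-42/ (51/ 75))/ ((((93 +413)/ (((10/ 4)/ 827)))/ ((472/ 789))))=-206500/ 935471801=-0.00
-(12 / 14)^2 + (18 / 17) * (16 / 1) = 13500 / 833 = 16.21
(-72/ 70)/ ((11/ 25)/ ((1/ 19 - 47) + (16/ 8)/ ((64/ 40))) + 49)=-69460/ 3308347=-0.02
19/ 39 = 0.49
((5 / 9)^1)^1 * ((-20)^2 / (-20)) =-100 / 9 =-11.11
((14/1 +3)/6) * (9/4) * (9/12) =153/32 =4.78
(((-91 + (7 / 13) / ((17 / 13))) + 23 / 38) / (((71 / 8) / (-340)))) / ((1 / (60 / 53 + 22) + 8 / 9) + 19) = 51311630880 / 296686919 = 172.95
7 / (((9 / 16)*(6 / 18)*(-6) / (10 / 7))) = -80 / 9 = -8.89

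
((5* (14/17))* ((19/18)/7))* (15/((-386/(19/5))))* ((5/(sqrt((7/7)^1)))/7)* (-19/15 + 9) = -104690/206703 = -0.51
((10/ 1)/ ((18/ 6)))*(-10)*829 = -82900/ 3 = -27633.33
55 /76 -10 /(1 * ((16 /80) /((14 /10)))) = -5265 /76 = -69.28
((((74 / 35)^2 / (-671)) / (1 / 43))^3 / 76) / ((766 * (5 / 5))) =-0.00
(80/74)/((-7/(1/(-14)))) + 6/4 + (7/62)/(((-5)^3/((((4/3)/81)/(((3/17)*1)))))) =15476627137/10242996750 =1.51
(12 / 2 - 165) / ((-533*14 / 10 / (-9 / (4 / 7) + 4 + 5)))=-21465 / 14924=-1.44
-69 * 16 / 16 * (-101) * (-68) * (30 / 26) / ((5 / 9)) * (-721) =9225255564 / 13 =709635043.38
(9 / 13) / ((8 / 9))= 81 / 104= 0.78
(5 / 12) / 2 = 5 / 24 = 0.21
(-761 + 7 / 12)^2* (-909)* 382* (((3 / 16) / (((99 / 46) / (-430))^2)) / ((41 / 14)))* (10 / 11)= -1374741754427603515625 / 2946834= -466514827244291.17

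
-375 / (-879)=125 / 293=0.43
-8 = -8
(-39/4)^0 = 1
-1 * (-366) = 366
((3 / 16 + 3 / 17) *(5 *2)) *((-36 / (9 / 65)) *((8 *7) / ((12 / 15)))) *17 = -1126125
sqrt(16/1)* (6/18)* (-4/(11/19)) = -304/33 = -9.21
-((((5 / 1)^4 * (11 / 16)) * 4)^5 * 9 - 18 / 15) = -691155910491943353231 / 5120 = -134991388767957686.18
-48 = -48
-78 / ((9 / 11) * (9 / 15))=-1430 / 9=-158.89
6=6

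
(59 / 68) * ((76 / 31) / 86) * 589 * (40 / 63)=425980 / 46053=9.25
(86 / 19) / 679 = 86 / 12901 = 0.01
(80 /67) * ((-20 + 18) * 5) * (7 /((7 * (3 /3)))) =-800 /67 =-11.94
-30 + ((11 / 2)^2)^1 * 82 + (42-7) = 4971 / 2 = 2485.50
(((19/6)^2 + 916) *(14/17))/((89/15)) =68635/534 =128.53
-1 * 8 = -8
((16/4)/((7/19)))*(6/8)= 57/7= 8.14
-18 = -18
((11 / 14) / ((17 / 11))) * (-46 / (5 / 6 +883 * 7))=-16698 / 4413829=-0.00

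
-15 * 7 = -105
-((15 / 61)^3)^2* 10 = -113906250 / 51520374361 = -0.00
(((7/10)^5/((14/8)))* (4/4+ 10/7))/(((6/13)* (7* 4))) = 10829/600000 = 0.02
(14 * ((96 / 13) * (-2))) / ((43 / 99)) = -266112 / 559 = -476.05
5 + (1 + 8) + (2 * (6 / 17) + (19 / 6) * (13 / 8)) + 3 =18647 / 816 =22.85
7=7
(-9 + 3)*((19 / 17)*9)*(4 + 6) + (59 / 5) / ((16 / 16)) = -50297 / 85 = -591.73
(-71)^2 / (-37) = -5041 / 37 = -136.24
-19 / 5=-3.80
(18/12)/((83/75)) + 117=118.36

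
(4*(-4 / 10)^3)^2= 1024 / 15625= 0.07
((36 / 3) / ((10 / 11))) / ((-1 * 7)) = -66 / 35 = -1.89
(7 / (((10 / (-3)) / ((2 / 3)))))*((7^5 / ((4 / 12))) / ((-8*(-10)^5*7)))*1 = -0.01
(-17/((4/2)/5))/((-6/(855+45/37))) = 224400/37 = 6064.86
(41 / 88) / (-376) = -41 / 33088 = -0.00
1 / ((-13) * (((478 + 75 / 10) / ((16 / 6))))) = -16 / 37869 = -0.00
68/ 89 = 0.76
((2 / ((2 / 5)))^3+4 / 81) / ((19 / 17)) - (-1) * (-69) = 66002 / 1539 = 42.89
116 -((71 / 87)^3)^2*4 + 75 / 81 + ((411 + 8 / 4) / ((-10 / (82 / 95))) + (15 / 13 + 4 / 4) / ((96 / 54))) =870848130956518181 / 10710567164922300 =81.31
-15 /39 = -5 /13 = -0.38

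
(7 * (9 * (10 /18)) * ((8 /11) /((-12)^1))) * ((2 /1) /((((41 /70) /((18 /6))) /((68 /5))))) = -133280 /451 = -295.52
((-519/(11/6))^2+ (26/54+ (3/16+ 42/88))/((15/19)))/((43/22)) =1461341221/35640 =41002.84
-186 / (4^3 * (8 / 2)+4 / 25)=-2325 / 3202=-0.73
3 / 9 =1 / 3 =0.33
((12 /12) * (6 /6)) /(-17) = -1 /17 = -0.06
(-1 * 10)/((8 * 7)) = -5/28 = -0.18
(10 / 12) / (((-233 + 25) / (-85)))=425 / 1248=0.34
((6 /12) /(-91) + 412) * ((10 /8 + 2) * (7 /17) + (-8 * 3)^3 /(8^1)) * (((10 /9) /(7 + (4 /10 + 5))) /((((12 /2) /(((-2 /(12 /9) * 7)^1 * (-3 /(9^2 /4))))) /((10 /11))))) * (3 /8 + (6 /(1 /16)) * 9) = -12986086.45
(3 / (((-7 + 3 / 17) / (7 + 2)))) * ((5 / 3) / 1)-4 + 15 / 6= -939 / 116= -8.09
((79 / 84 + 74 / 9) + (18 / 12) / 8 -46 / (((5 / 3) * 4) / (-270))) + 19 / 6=1890521 / 1008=1875.52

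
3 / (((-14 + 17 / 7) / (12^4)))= -5376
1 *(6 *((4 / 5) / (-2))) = -12 / 5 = -2.40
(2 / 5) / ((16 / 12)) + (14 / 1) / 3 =149 / 30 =4.97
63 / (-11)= -63 / 11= -5.73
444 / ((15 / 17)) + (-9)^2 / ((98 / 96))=142724 / 245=582.55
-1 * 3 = -3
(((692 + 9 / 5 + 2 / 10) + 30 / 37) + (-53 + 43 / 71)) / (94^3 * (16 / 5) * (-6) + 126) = -4219070 / 104732492559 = -0.00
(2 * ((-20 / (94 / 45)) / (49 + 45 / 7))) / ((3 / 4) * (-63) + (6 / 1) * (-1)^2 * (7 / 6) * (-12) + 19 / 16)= 25200 / 9487279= 0.00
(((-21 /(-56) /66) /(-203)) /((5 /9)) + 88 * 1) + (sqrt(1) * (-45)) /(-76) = 300695609 /3394160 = 88.59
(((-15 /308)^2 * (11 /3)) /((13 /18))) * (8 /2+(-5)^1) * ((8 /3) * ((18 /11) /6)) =-0.01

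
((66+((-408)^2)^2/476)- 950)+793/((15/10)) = 1222504154/21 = 58214483.52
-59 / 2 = -29.50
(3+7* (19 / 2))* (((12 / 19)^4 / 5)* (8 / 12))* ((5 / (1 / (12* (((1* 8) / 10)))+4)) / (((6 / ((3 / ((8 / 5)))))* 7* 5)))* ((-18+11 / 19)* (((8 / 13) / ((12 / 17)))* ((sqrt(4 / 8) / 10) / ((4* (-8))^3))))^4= 139354969591819099 / 7531236161098691729090090589224960000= 0.00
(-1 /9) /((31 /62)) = -2 /9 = -0.22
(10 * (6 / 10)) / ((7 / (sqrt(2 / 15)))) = 2 * sqrt(30) / 35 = 0.31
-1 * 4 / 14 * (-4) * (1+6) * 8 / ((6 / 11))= 352 / 3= 117.33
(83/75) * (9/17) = 249/425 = 0.59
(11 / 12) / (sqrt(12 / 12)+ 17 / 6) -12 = -541 / 46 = -11.76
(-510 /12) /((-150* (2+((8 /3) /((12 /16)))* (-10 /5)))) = -51 /920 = -0.06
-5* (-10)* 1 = 50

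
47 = 47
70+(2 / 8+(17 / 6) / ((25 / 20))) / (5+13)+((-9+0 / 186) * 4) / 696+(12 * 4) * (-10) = -12838441 / 31320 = -409.91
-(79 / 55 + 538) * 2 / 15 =-59338 / 825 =-71.92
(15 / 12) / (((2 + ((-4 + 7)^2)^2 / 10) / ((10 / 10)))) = 25 / 202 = 0.12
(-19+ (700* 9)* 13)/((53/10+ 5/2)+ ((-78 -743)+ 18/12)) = -818810/8117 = -100.88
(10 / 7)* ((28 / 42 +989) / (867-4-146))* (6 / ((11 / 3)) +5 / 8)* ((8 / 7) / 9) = 5908310 / 10434501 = 0.57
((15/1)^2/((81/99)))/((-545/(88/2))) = -2420/109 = -22.20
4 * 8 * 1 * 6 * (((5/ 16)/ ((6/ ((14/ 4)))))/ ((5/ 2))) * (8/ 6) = 56/ 3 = 18.67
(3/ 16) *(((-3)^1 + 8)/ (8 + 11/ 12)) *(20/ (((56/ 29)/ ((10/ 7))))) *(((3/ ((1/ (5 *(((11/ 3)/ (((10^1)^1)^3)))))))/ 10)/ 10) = 2871/ 3355520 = 0.00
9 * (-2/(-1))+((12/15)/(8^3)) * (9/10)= 115209/6400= 18.00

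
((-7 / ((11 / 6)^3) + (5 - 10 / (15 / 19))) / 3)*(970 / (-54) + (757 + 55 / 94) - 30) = -2082.19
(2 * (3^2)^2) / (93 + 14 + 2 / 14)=189 / 125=1.51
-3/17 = -0.18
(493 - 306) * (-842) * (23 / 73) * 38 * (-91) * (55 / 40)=235877415.75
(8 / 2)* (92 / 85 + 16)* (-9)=-52272 / 85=-614.96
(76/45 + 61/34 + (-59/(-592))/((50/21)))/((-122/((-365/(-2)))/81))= -427.10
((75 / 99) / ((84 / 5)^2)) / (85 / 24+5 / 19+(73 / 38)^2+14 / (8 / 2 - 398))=8889625 / 24705822834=0.00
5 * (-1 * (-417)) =2085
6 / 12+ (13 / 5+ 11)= 141 / 10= 14.10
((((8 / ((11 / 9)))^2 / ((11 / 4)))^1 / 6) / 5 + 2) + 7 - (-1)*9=18.52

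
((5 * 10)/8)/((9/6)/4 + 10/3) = 150/89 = 1.69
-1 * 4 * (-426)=1704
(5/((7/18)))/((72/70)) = 25/2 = 12.50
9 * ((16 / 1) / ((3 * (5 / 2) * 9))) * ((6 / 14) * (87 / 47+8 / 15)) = 53792 / 24675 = 2.18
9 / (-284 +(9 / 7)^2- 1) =-147 / 4628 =-0.03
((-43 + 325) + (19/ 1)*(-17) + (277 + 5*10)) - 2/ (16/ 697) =1591/ 8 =198.88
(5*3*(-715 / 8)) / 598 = -825 / 368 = -2.24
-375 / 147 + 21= 904 / 49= 18.45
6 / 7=0.86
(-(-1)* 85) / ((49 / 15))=1275 / 49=26.02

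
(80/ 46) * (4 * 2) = 320/ 23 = 13.91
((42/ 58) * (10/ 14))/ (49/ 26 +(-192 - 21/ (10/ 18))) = -0.00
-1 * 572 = -572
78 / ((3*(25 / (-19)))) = -19.76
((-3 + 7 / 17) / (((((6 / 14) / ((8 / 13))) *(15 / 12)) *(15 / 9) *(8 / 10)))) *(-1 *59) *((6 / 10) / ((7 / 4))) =45.11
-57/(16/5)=-285/16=-17.81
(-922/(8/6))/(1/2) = -1383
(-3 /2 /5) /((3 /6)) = -3 /5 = -0.60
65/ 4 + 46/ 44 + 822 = 36929/ 44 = 839.30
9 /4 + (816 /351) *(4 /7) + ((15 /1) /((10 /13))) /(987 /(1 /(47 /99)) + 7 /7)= 7067989 /1952496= 3.62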